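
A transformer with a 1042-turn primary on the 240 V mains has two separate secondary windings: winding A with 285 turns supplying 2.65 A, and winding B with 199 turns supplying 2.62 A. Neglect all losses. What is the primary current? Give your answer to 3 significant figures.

I_p ≈ 1.23 A

V_A = 240 × 285/1042 = 65.643 V; V_B = 240 × 199/1042 = 45.835 V.
P_out = V_A I_A + V_B I_B = 65.643×2.65 + 45.835×2.62 = 173.95 + 120.09 = 294.04 W.
Ideal ⇒ P_in = P_out, so I_p = P_out/V_p = 294.04/240 = 1.23 A.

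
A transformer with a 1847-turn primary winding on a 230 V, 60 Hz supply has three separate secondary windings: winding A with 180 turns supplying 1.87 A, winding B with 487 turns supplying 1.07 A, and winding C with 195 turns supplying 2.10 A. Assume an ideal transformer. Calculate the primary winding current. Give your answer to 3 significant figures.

I_p ≈ 0.686 A

V_A = 230 × 180/1847 = 22.415 V; V_B = 230 × 487/1847 = 60.644 V; V_C = 230 × 195/1847 = 24.283 V.
P_out = V_A I_A + V_B I_B + V_C I_C = 22.415×1.87 + 60.644×1.07 + 24.283×2.10 = 41.916 + 64.889 + 50.994 = 157.80 W.
Ideal ⇒ P_in = P_out, so I_p = P_out/V_p = 157.80/230 = 0.686 A.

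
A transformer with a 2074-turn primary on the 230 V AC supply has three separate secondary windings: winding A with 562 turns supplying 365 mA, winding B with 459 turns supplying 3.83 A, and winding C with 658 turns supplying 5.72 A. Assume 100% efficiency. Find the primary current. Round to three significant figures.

V_A = 230 × 562/2074 = 62.324 V; V_B = 230 × 459/2074 = 50.902 V; V_C = 230 × 658/2074 = 72.970 V.
P_out = V_A I_A + V_B I_B + V_C I_C = 62.324×0.365 + 50.902×3.83 + 72.970×5.72 = 22.748 + 194.95 + 417.39 = 635.09 W.
Ideal ⇒ P_in = P_out, so I_p = P_out/V_p = 635.09/230 = 2.76 A.

I_p ≈ 2.76 A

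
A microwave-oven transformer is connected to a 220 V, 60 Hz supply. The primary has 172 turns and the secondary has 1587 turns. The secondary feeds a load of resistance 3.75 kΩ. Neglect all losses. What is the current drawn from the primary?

I_p ≈ 4.99 A

V_s = V_p × N_s/N_p = 220 × 1587/172 = 2029.9 V.
I_s = V_s/R = 2029.9/3750 = 0.54130 A.
For an ideal transformer I_p N_p = I_s N_s, so I_p = 0.54130 × 1587/172 = 4.99 A.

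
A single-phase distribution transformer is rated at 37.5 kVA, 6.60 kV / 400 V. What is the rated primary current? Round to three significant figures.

I_p = S/V_p = 37500/6600 = 5.68 A.

I_p ≈ 5.68 A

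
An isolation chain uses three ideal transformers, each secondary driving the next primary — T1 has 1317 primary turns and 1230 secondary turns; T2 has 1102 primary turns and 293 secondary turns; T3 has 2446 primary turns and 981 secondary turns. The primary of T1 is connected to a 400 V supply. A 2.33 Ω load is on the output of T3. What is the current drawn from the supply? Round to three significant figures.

After T1: V = 400.00 × 1230/1317 = 373.58 V.
After T2: V = 373.58 × 293/1102 = 99.327 V.
After T3: V = 99.327 × 981/2446 = 39.836 V.
I_load = 39.836/2.33 = 17.097 A, so P_out = 39.836 × 17.097 = 681.08 W.
All ideal ⇒ P_in = P_out, so I_supply = 681.08/400 = 1.70 A.

I_supply ≈ 1.70 A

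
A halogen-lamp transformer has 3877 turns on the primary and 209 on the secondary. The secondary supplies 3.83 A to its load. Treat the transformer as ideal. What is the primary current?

I_p ≈ 0.206 A

For an ideal transformer I_p/I_s = N_s/N_p, so I_p = 3.83 × 209/3877 = 0.206 A.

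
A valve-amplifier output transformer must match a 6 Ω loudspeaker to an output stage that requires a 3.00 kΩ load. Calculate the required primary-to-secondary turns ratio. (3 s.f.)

N_p/N_s ≈ 22.4

Z_p/Z_s = (N_p/N_s)², so N_p/N_s = √(3000/6) = √500 = 22.4.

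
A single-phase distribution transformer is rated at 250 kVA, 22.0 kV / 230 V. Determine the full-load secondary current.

I_s ≈ 1090 A

I_s = S/V_s = 250000/230 = 1090 A.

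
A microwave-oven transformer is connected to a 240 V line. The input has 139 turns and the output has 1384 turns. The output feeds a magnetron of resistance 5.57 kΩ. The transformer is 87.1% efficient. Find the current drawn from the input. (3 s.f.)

I_in ≈ 4.90 A

V_out = 240 × 1384/139 = 2389.6 V.
I_out = V_out/R = 2389.6/5570 = 0.42902 A.
P_out = V_out I_out = 2389.6 × 0.42902 = 1025.2 W.
P_in = P_out/η = 1025.2/0.871 = 1177.0 W.
I_in = P_in/V_in = 1177.0/240 = 4.90 A.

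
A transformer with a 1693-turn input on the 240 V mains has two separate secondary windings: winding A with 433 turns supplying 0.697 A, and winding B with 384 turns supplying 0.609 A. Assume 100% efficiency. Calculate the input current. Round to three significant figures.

I_in ≈ 0.316 A

V_A = 240 × 433/1693 = 61.382 V; V_B = 240 × 384/1693 = 54.436 V.
P_out = V_A I_A + V_B I_B = 61.382×0.697 + 54.436×0.609 = 42.783 + 33.151 = 75.935 W.
Ideal ⇒ P_in = P_out, so I_in = P_out/V_in = 75.935/240 = 0.316 A.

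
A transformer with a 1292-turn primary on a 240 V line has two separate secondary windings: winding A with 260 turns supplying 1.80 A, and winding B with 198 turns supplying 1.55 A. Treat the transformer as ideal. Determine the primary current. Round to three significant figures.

V_A = 240 × 260/1292 = 48.297 V; V_B = 240 × 198/1292 = 36.780 V.
P_out = V_A I_A + V_B I_B = 48.297×1.80 + 36.780×1.55 = 86.935 + 57.009 = 143.94 W.
Ideal ⇒ P_in = P_out, so I_p = P_out/V_p = 143.94/240 = 0.600 A.

I_p ≈ 0.600 A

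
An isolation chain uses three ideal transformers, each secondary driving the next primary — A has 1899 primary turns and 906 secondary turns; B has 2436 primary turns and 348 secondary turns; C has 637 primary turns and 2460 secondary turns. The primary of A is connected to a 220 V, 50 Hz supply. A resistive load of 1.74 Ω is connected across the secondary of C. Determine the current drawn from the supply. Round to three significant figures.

After A: V = 220.00 × 906/1899 = 104.96 V.
After B: V = 104.96 × 348/2436 = 14.994 V.
After C: V = 14.994 × 2460/637 = 57.906 V.
I_load = 57.906/1.74 = 33.279 A, so P_out = 57.906 × 33.279 = 1927.1 W.
All ideal ⇒ P_in = P_out, so I_supply = 1927.1/220 = 8.76 A.

I_supply ≈ 8.76 A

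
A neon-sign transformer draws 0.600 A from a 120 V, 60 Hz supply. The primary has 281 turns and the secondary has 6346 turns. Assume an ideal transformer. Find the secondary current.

I_s/I_p = N_p/N_s, so I_s = 0.600 × 281/6346 = 0.0266 A.

I_s ≈ 0.0266 A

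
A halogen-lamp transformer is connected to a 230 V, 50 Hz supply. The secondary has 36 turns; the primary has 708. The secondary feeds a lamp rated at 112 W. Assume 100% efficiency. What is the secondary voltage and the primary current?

V_s ≈ 11.7 V, I_p ≈ 0.487 A

V_s = V_p × N_s/N_p = 230 × 36/708 = 11.695 V.
I_s = P/V_s = 112/11.695 = 9.5768 A.
I_p = I_s × N_s/N_p = 9.5768 × 36/708 = 0.487 A.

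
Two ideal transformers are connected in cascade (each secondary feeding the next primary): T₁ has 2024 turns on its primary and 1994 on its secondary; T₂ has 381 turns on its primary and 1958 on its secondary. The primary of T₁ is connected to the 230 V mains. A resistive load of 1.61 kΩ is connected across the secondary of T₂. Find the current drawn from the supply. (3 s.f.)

I_supply ≈ 3.66 A

After T₁: V = 230.00 × 1994/2024 = 226.59 V.
After T₂: V = 226.59 × 1958/381 = 1164.5 V.
I_load = 1164.5/1610 = 0.72328 A, so P_out = 1164.5 × 0.72328 = 842.24 W.
All ideal ⇒ P_in = P_out, so I_supply = 842.24/230 = 3.66 A.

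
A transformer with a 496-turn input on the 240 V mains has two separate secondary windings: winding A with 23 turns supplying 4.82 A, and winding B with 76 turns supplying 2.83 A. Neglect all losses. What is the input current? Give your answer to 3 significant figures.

I_in ≈ 0.657 A

V_A = 240 × 23/496 = 11.129 V; V_B = 240 × 76/496 = 36.774 V.
P_out = V_A I_A + V_B I_B = 11.129×4.82 + 36.774×2.83 = 53.642 + 104.07 = 157.71 W.
Ideal ⇒ P_in = P_out, so I_in = P_out/V_in = 157.71/240 = 0.657 A.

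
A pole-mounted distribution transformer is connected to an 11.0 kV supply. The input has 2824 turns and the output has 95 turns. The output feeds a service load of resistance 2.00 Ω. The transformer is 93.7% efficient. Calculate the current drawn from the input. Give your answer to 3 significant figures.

V_out = 11000 × 95/2824 = 370.04 V.
I_out = V_out/R = 370.04/2.00 = 185.02 A.
P_out = V_out I_out = 370.04 × 185.02 = 68466 W.
P_in = P_out/η = 68466/0.937 = 73069 W.
I_in = P_in/V_in = 73069/11000 = 6.64 A.

I_in ≈ 6.64 A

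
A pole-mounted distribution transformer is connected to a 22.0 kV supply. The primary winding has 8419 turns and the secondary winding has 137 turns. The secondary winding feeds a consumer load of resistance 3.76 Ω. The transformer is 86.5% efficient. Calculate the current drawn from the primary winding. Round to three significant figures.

I_p ≈ 1.79 A

V_s = 22000 × 137/8419 = 358.00 V.
I_s = V_s/R = 358.00/3.76 = 95.213 A.
P_out = V_s I_s = 358.00 × 95.213 = 34086 W.
P_in = P_out/η = 34086/0.865 = 39406 W.
I_p = P_in/V_p = 39406/22000 = 1.79 A.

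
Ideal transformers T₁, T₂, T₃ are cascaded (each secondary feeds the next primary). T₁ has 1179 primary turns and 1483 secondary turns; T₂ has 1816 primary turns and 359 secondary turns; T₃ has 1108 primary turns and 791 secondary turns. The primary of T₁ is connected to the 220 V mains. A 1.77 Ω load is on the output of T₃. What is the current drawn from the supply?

I_supply ≈ 3.92 A

Secondary of T₁: V = 220.00 × 1483/1179 = 276.73 V.
Secondary of T₂: V = 276.73 × 359/1816 = 54.705 V.
Secondary of T₃: V = 54.705 × 791/1108 = 39.054 V.
I_load = 39.054/1.77 = 22.064 A, so P_out = 39.054 × 22.064 = 861.70 W.
All ideal ⇒ P_in = P_out, so I_supply = 861.70/220 = 3.92 A.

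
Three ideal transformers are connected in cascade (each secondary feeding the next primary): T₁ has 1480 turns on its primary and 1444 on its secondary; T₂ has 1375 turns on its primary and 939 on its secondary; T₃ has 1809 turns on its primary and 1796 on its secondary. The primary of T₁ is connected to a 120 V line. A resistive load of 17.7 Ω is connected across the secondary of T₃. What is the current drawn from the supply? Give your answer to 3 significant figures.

I_supply ≈ 2.97 A

Secondary of T₁: V = 120.00 × 1444/1480 = 117.08 V.
Secondary of T₂: V = 117.08 × 939/1375 = 79.956 V.
Secondary of T₃: V = 79.956 × 1796/1809 = 79.381 V.
I_load = 79.381/17.7 = 4.4848 A, so P_out = 79.381 × 4.4848 = 356.01 W.
All ideal ⇒ P_in = P_out, so I_supply = 356.01/120 = 2.97 A.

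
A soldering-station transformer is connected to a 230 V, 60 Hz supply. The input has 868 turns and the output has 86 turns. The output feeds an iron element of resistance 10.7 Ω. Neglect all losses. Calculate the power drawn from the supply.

V_out = V_in × N_out/N_in = 230 × 86/868 = 22.788 V.
I_out = V_out/R = 22.788/10.7 = 2.1297 A.
I_in = I_out × N_out/N_in = 2.1297 × 86/868 = 0.21101 A.
P = V_in I_in = 230 × 0.21101 = 48.5 W.

P ≈ 48.5 W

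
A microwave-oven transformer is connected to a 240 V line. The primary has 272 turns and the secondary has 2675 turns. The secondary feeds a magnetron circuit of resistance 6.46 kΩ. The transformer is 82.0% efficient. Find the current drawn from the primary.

V_s = 240 × 2675/272 = 2360.3 V.
I_s = V_s/R = 2360.3/6460 = 0.36537 A.
P_out = V_s I_s = 2360.3 × 0.36537 = 862.38 W.
P_in = P_out/η = 862.38/0.820 = 1051.7 W.
I_p = P_in/V_p = 1051.7/240 = 4.38 A.

I_p ≈ 4.38 A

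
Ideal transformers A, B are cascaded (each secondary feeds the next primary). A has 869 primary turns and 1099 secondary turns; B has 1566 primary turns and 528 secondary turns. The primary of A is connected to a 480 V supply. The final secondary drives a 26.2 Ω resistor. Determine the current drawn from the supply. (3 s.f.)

I_supply ≈ 3.33 A

After A: V = 480.00 × 1099/869 = 607.04 V.
After B: V = 607.04 × 528/1566 = 204.67 V.
I_load = 204.67/26.2 = 7.8120 A, so P_out = 204.67 × 7.8120 = 1598.9 W.
All ideal ⇒ P_in = P_out, so I_supply = 1598.9/480 = 3.33 A.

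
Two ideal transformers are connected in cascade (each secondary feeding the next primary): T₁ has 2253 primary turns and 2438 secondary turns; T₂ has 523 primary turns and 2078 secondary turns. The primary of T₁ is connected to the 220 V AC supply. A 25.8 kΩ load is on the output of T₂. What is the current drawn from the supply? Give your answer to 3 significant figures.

Secondary of T₁: V = 220.00 × 2438/2253 = 238.06 V.
Secondary of T₂: V = 238.06 × 2078/523 = 945.89 V.
I_load = 945.89/25800 = 0.036662 A, so P_out = 945.89 × 0.036662 = 34.678 W.
All ideal ⇒ P_in = P_out, so I_supply = 34.678/220 = 0.158 A.

I_supply ≈ 0.158 A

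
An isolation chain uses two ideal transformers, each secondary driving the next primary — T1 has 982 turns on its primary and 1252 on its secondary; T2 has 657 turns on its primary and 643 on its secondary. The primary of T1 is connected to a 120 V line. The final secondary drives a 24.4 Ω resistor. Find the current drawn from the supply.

I_supply ≈ 7.66 A

Secondary of T1: V = 120.00 × 1252/982 = 152.99 V.
Secondary of T2: V = 152.99 × 643/657 = 149.73 V.
I_load = 149.73/24.4 = 6.1366 A, so P_out = 149.73 × 6.1366 = 918.86 W.
All ideal ⇒ P_in = P_out, so I_supply = 918.86/120 = 7.66 A.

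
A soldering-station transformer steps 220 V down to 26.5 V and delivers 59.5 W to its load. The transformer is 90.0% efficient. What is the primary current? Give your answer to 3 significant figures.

I_p ≈ 0.301 A

P_in = P_out/η = 59.5/0.900 = 66.111 W.
I_p = P_in/V_p = 66.111/220 = 0.301 A.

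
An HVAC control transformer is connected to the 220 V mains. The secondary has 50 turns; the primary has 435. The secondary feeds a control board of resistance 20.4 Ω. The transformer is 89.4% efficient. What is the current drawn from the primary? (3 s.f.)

I_p ≈ 0.159 A

V_s = 220 × 50/435 = 25.287 V.
I_s = V_s/R = 25.287/20.4 = 1.2396 A.
P_out = V_s I_s = 25.287 × 1.2396 = 31.346 W.
P_in = P_out/η = 31.346/0.894 = 35.062 W.
I_p = P_in/V_p = 35.062/220 = 0.159 A.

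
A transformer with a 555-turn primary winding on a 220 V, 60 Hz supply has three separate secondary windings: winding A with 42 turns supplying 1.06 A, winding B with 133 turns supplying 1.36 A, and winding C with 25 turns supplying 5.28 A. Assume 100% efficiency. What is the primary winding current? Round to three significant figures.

I_p ≈ 0.644 A

V_A = 220 × 42/555 = 16.649 V; V_B = 220 × 133/555 = 52.721 V; V_C = 220 × 25/555 = 9.9099 V.
P_out = V_A I_A + V_B I_B + V_C I_C = 16.649×1.06 + 52.721×1.36 + 9.9099×5.28 = 17.648 + 71.700 + 52.324 = 141.67 W.
Ideal ⇒ P_in = P_out, so I_p = P_out/V_p = 141.67/220 = 0.644 A.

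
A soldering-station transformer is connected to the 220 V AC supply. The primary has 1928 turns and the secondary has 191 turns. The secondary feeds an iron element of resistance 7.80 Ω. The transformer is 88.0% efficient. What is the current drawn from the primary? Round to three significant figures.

I_p ≈ 0.315 A

V_s = 220 × 191/1928 = 21.795 V.
I_s = V_s/R = 21.795/7.80 = 2.7942 A.
P_out = V_s I_s = 21.795 × 2.7942 = 60.898 W.
P_in = P_out/η = 60.898/0.880 = 69.202 W.
I_p = P_in/V_p = 69.202/220 = 0.315 A.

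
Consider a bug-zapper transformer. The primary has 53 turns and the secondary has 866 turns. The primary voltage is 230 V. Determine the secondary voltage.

V_s ≈ 3760 V

V_s/V_p = N_s/N_p, so V_s = 230 × 866/53 = 3760 V.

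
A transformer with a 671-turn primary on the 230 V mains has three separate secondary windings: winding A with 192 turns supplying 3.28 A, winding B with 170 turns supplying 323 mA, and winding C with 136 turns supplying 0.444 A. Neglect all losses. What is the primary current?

I_p ≈ 1.11 A

V_A = 230 × 192/671 = 65.812 V; V_B = 230 × 170/671 = 58.271 V; V_C = 230 × 136/671 = 46.617 V.
P_out = V_A I_A + V_B I_B + V_C I_C = 65.812×3.28 + 58.271×0.323 + 46.617×0.444 = 215.86 + 18.822 + 20.698 = 255.38 W.
Ideal ⇒ P_in = P_out, so I_p = P_out/V_p = 255.38/230 = 1.11 A.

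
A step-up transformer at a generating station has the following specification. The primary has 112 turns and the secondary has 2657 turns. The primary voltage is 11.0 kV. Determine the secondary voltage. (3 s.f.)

V_s ≈ 261000 V

V_s/V_p = N_s/N_p, so V_s = 11000 × 2657/112 = 261000 V.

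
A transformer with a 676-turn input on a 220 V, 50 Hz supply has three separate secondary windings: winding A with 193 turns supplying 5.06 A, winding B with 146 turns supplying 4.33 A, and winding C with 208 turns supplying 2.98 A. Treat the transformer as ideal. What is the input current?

V_A = 220 × 193/676 = 62.811 V; V_B = 220 × 146/676 = 47.515 V; V_C = 220 × 208/676 = 67.692 V.
P_out = V_A I_A + V_B I_B + V_C I_C = 62.811×5.06 + 47.515×4.33 + 67.692×2.98 = 317.82 + 205.74 + 201.72 = 725.28 W.
Ideal ⇒ P_in = P_out, so I_in = P_out/V_in = 725.28/220 = 3.30 A.

I_in ≈ 3.30 A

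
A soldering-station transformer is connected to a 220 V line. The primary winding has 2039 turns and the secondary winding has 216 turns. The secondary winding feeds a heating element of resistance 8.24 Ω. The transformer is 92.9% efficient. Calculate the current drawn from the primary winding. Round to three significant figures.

V_s = 220 × 216/2039 = 23.306 V.
I_s = V_s/R = 23.306/8.24 = 2.8283 A.
P_out = V_s I_s = 23.306 × 2.8283 = 65.916 W.
P_in = P_out/η = 65.916/0.929 = 70.954 W.
I_p = P_in/V_p = 70.954/220 = 0.323 A.

I_p ≈ 0.323 A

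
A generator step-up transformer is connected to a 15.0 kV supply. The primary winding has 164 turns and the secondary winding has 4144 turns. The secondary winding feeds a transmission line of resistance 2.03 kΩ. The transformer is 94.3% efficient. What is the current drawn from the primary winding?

V_s = 15000 × 4144/164 = 379020 V.
I_s = V_s/R = 379020/2030 = 186.71 A.
P_out = V_s I_s = 379020 × 186.71 = 7.0768×10^7 W.
P_in = P_out/η = 7.0768×10^7/0.943 = 7.5046×10^7 W.
I_p = P_in/V_p = 7.5046×10^7/15000 = 5000 A.

I_p ≈ 5000 A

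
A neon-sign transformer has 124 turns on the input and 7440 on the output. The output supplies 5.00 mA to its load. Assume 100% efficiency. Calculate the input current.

For an ideal transformer I_in/I_out = N_out/N_in, so I_in = 0.00500 × 7440/124 = 0.300 A.

I_in ≈ 0.300 A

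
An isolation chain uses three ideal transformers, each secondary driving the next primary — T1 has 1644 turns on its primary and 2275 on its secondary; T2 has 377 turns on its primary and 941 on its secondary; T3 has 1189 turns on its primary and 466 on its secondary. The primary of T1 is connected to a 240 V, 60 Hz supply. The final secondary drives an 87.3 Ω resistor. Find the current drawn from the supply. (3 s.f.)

I_supply ≈ 5.04 A

After T1: V = 240.00 × 2275/1644 = 332.12 V.
After T2: V = 332.12 × 941/377 = 828.97 V.
After T3: V = 828.97 × 466/1189 = 324.90 V.
I_load = 324.90/87.3 = 3.7216 A, so P_out = 324.90 × 3.7216 = 1209.1 W.
All ideal ⇒ P_in = P_out, so I_supply = 1209.1/240 = 5.04 A.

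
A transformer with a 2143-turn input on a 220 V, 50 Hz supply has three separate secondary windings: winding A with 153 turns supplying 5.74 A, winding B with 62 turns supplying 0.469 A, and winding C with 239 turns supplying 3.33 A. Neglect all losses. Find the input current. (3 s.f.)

V_A = 220 × 153/2143 = 15.707 V; V_B = 220 × 62/2143 = 6.3649 V; V_C = 220 × 239/2143 = 24.536 V.
P_out = V_A I_A + V_B I_B + V_C I_C = 15.707×5.74 + 6.3649×0.469 + 24.536×3.33 = 90.158 + 2.9851 + 81.704 = 174.85 W.
Ideal ⇒ P_in = P_out, so I_in = P_out/V_in = 174.85/220 = 0.795 A.

I_in ≈ 0.795 A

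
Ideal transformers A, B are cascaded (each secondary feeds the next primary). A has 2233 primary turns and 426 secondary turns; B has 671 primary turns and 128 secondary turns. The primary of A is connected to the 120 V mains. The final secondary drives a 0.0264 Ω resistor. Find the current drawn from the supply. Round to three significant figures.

Secondary of A: V = 120.00 × 426/2233 = 22.893 V.
Secondary of B: V = 22.893 × 128/671 = 4.3671 V.
I_load = 4.3671/0.0264 = 165.42 A, so P_out = 4.3671 × 165.42 = 722.40 W.
All ideal ⇒ P_in = P_out, so I_supply = 722.40/120 = 6.02 A.

I_supply ≈ 6.02 A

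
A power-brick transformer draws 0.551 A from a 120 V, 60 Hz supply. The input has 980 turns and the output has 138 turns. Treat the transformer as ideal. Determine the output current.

I_out/I_in = N_in/N_out, so I_out = 0.551 × 980/138 = 3.91 A.

I_out ≈ 3.91 A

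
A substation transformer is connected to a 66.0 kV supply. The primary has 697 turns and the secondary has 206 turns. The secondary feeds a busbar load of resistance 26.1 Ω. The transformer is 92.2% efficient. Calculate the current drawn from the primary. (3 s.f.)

I_p ≈ 240 A

V_s = 66000 × 206/697 = 19506 V.
I_s = V_s/R = 19506/26.1 = 747.37 A.
P_out = V_s I_s = 19506 × 747.37 = 1.4579×10^7 W.
P_in = P_out/η = 1.4579×10^7/0.922 = 1.5812×10^7 W.
I_p = P_in/V_p = 1.5812×10^7/66000 = 240 A.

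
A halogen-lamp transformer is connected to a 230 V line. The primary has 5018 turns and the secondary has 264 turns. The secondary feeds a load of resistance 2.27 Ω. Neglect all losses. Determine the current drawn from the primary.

I_p ≈ 0.280 A

V_s = V_p × N_s/N_p = 230 × 264/5018 = 12.100 V.
I_s = V_s/R = 12.100/2.27 = 5.3306 A.
For an ideal transformer I_p N_p = I_s N_s, so I_p = 5.3306 × 264/5018 = 0.280 A.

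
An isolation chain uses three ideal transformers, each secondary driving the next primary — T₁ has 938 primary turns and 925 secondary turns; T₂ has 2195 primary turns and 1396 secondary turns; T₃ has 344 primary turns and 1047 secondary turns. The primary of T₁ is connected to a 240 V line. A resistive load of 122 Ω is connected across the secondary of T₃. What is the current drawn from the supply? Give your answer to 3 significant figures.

I_supply ≈ 7.17 A

After T₁: V = 240.00 × 925/938 = 236.67 V.
After T₂: V = 236.67 × 1396/2195 = 150.52 V.
After T₃: V = 150.52 × 1047/344 = 458.13 V.
I_load = 458.13/122 = 3.7552 A, so P_out = 458.13 × 3.7552 = 1720.4 W.
All ideal ⇒ P_in = P_out, so I_supply = 1720.4/240 = 7.17 A.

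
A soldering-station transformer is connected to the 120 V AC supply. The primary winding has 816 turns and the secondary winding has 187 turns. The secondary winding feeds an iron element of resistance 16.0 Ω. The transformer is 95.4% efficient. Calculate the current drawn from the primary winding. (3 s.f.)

V_s = 120 × 187/816 = 27.500 V.
I_s = V_s/R = 27.500/16.0 = 1.7188 A.
P_out = V_s I_s = 27.500 × 1.7188 = 47.266 W.
P_in = P_out/η = 47.266/0.954 = 49.545 W.
I_p = P_in/V_p = 49.545/120 = 0.413 A.

I_p ≈ 0.413 A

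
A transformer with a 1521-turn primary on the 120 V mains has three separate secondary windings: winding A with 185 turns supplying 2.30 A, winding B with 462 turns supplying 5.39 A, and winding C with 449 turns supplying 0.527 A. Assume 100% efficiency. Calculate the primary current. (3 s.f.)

I_p ≈ 2.07 A

V_A = 120 × 185/1521 = 14.596 V; V_B = 120 × 462/1521 = 36.450 V; V_C = 120 × 449/1521 = 35.424 V.
P_out = V_A I_A + V_B I_B + V_C I_C = 14.596×2.30 + 36.450×5.39 + 35.424×0.527 = 33.570 + 196.46 + 18.668 = 248.70 W.
Ideal ⇒ P_in = P_out, so I_p = P_out/V_p = 248.70/120 = 2.07 A.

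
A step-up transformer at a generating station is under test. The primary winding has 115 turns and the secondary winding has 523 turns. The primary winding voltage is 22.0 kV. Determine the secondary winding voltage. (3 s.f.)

V_s ≈ 100000 V

V_s/V_p = N_s/N_p, so V_s = 22000 × 523/115 = 100000 V.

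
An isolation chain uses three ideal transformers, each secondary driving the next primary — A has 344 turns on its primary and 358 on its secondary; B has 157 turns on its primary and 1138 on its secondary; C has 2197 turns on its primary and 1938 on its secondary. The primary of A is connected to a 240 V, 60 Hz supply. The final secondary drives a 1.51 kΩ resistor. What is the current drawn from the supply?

Secondary of A: V = 240.00 × 358/344 = 249.77 V.
Secondary of B: V = 249.77 × 1138/157 = 1810.4 V.
Secondary of C: V = 1810.4 × 1938/2197 = 1597.0 V.
I_load = 1597.0/1510 = 1.0576 A, so P_out = 1597.0 × 1.0576 = 1689.0 W.
All ideal ⇒ P_in = P_out, so I_supply = 1689.0/240 = 7.04 A.

I_supply ≈ 7.04 A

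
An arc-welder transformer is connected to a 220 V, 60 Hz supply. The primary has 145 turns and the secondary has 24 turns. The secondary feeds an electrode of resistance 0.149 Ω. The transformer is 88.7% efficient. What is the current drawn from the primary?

I_p ≈ 45.6 A

V_s = 220 × 24/145 = 36.414 V.
I_s = V_s/R = 36.414/0.149 = 244.39 A.
P_out = V_s I_s = 36.414 × 244.39 = 8899.1 W.
P_in = P_out/η = 8899.1/0.887 = 10033 W.
I_p = P_in/V_p = 10033/220 = 45.6 A.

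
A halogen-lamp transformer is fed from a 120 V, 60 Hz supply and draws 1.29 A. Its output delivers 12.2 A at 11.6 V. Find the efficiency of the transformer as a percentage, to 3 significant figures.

η ≈ 91.4%

P_in = 120 × 1.29 = 154.800 W.
P_out = 11.6 × 12.2 = 141.520 W.
η = P_out/P_in = 141.520/154.800 = 0.914.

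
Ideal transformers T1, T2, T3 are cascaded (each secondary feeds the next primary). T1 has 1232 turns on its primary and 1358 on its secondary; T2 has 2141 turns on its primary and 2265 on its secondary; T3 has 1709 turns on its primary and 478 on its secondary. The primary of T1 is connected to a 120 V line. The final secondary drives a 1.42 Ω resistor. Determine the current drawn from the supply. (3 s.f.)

I_supply ≈ 8.99 A

Secondary of T1: V = 120.00 × 1358/1232 = 132.27 V.
Secondary of T2: V = 132.27 × 2265/2141 = 139.93 V.
Secondary of T3: V = 139.93 × 478/1709 = 39.139 V.
I_load = 39.139/1.42 = 27.563 A, so P_out = 39.139 × 27.563 = 1078.8 W.
All ideal ⇒ P_in = P_out, so I_supply = 1078.8/120 = 8.99 A.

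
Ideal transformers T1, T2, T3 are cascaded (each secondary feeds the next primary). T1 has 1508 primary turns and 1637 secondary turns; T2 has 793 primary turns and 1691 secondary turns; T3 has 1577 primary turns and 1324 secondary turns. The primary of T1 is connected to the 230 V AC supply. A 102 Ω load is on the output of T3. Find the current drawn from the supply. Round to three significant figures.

After T1: V = 230.00 × 1637/1508 = 249.68 V.
After T2: V = 249.68 × 1691/793 = 532.41 V.
After T3: V = 532.41 × 1324/1577 = 446.99 V.
I_load = 446.99/102 = 4.3823 A, so P_out = 446.99 × 4.3823 = 1958.9 W.
All ideal ⇒ P_in = P_out, so I_supply = 1958.9/230 = 8.52 A.

I_supply ≈ 8.52 A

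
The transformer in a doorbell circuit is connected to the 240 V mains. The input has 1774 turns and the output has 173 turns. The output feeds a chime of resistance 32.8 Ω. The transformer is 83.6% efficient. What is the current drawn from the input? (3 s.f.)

I_in ≈ 0.0832 A

V_out = 240 × 173/1774 = 23.405 V.
I_out = V_out/R = 23.405/32.8 = 0.71356 A.
P_out = V_out I_out = 23.405 × 0.71356 = 16.701 W.
P_in = P_out/η = 16.701/0.836 = 19.977 W.
I_in = P_in/V_in = 19.977/240 = 0.0832 A.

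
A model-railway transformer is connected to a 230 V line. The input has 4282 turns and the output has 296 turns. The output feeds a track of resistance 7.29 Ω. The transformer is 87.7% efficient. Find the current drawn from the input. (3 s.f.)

I_in ≈ 0.172 A

V_out = 230 × 296/4282 = 15.899 V.
I_out = V_out/R = 15.899/7.29 = 2.1809 A.
P_out = V_out I_out = 15.899 × 2.1809 = 34.675 W.
P_in = P_out/η = 34.675/0.877 = 39.538 W.
I_in = P_in/V_in = 39.538/230 = 0.172 A.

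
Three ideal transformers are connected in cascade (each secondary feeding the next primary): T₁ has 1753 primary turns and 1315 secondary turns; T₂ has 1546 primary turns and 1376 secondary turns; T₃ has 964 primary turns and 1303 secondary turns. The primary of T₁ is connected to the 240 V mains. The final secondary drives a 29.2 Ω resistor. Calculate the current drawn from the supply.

After T₁: V = 240.00 × 1315/1753 = 180.03 V.
After T₂: V = 180.03 × 1376/1546 = 160.24 V.
After T₃: V = 160.24 × 1303/964 = 216.59 V.
I_load = 216.59/29.2 = 7.4173 A, so P_out = 216.59 × 7.4173 = 1606.5 W.
All ideal ⇒ P_in = P_out, so I_supply = 1606.5/240 = 6.69 A.

I_supply ≈ 6.69 A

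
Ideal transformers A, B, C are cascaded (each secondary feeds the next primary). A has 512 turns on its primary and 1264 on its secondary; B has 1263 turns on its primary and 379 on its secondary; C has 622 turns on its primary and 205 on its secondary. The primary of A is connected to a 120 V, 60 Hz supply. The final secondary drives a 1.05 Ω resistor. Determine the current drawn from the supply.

After A: V = 120.00 × 1264/512 = 296.25 V.
After B: V = 296.25 × 379/1263 = 88.898 V.
After C: V = 88.898 × 205/622 = 29.299 V.
I_load = 29.299/1.05 = 27.904 A, so P_out = 29.299 × 27.904 = 817.57 W.
All ideal ⇒ P_in = P_out, so I_supply = 817.57/120 = 6.81 A.

I_supply ≈ 6.81 A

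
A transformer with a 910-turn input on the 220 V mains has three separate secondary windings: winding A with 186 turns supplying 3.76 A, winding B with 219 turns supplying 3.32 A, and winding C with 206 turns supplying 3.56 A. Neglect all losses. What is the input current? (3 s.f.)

I_in ≈ 2.37 A

V_A = 220 × 186/910 = 44.967 V; V_B = 220 × 219/910 = 52.945 V; V_C = 220 × 206/910 = 49.802 V.
P_out = V_A I_A + V_B I_B + V_C I_C = 44.967×3.76 + 52.945×3.32 + 49.802×3.56 = 169.08 + 175.78 + 177.30 = 522.15 W.
Ideal ⇒ P_in = P_out, so I_in = P_out/V_in = 522.15/220 = 2.37 A.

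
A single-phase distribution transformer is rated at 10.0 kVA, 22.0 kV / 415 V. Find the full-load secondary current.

I_s = S/V_s = 10000/415 = 24.1 A.

I_s ≈ 24.1 A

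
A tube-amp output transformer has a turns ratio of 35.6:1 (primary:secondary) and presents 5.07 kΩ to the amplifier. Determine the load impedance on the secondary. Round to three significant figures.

Z_s ≈ 4.00 Ω

Z_s = Z_p/(N_p/N_s)² = 5070/35.6² = 4.00 Ω.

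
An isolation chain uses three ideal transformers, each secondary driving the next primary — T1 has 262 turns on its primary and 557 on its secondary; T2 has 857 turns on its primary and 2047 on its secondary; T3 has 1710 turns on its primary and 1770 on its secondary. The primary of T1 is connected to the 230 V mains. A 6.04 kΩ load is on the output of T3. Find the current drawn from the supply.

I_supply ≈ 1.05 A

After T1: V = 230.00 × 557/262 = 488.97 V.
After T2: V = 488.97 × 2047/857 = 1167.9 V.
After T3: V = 1167.9 × 1770/1710 = 1208.9 V.
I_load = 1208.9/6040 = 0.20015 A, so P_out = 1208.9 × 0.20015 = 241.97 W.
All ideal ⇒ P_in = P_out, so I_supply = 241.97/230 = 1.05 A.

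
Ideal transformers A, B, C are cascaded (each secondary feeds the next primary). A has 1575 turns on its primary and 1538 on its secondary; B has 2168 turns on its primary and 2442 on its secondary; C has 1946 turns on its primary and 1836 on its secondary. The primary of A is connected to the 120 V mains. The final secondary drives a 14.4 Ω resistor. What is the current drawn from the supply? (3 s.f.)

After A: V = 120.00 × 1538/1575 = 117.18 V.
After B: V = 117.18 × 2442/2168 = 131.99 V.
After C: V = 131.99 × 1836/1946 = 124.53 V.
I_load = 124.53/14.4 = 8.6479 A, so P_out = 124.53 × 8.6479 = 1076.9 W.
All ideal ⇒ P_in = P_out, so I_supply = 1076.9/120 = 8.97 A.

I_supply ≈ 8.97 A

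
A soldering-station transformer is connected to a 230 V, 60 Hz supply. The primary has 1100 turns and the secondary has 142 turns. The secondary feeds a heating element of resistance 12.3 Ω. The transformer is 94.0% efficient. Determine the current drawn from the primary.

V_s = 230 × 142/1100 = 29.691 V.
I_s = V_s/R = 29.691/12.3 = 2.4139 A.
P_out = V_s I_s = 29.691 × 2.4139 = 71.671 W.
P_in = P_out/η = 71.671/0.940 = 76.245 W.
I_p = P_in/V_p = 76.245/230 = 0.332 A.

I_p ≈ 0.332 A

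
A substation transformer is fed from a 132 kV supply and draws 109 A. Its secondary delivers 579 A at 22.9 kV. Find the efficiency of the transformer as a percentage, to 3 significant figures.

η ≈ 92.2%

P_in = 132000 × 109 = 1.43880×10^7 W.
P_out = 22900 × 579 = 1.32591×10^7 W.
η = P_out/P_in = 1.32591×10^7/(1.43880×10^7) = 0.922.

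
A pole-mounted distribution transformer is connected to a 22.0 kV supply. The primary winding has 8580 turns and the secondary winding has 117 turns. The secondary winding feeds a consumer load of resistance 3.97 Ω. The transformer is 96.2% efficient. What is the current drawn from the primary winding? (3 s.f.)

I_p ≈ 1.07 A

V_s = 22000 × 117/8580 = 300.00 V.
I_s = V_s/R = 300.00/3.97 = 75.567 A.
P_out = V_s I_s = 300.00 × 75.567 = 22670 W.
P_in = P_out/η = 22670/0.962 = 23566 W.
I_p = P_in/V_p = 23566/22000 = 1.07 A.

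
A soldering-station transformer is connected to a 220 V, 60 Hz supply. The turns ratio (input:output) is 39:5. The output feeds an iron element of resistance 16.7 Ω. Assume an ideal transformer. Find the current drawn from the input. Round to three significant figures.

I_in ≈ 0.217 A

V_out = V_in × N_out/N_in = 220 × 5/39 = 28.205 V.
I_out = V_out/R = 28.205/16.7 = 1.6889 A.
For an ideal transformer I_in N_in = I_out N_out, so I_in = 1.6889 × 5/39 = 0.217 A.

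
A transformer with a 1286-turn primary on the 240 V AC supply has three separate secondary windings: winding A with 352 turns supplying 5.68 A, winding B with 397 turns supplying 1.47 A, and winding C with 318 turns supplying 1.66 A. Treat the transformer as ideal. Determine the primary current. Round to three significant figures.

I_p ≈ 2.42 A

V_A = 240 × 352/1286 = 65.692 V; V_B = 240 × 397/1286 = 74.090 V; V_C = 240 × 318/1286 = 59.347 V.
P_out = V_A I_A + V_B I_B + V_C I_C = 65.692×5.68 + 74.090×1.47 + 59.347×1.66 = 373.13 + 108.91 + 98.516 = 580.56 W.
Ideal ⇒ P_in = P_out, so I_p = P_out/V_p = 580.56/240 = 2.42 A.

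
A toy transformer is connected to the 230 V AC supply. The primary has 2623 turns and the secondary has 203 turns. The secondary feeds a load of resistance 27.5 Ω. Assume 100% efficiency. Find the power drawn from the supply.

P ≈ 11.5 W

V_s = V_p × N_s/N_p = 230 × 203/2623 = 17.800 V.
I_s = V_s/R = 17.800/27.5 = 0.64728 A.
I_p = I_s × N_s/N_p = 0.64728 × 203/2623 = 0.050095 A.
P = V_p I_p = 230 × 0.050095 = 11.5 W.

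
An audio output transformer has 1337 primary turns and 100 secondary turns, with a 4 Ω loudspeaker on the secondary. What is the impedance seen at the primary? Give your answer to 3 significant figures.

Z_p = (N_p/N_s)² × Z_s = (1337/100)² × 4 = 715 Ω.

Z_p ≈ 715 Ω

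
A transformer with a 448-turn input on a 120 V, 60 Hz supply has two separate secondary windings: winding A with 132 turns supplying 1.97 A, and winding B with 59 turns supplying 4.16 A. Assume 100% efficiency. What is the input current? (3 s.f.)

V_A = 120 × 132/448 = 35.357 V; V_B = 120 × 59/448 = 15.804 V.
P_out = V_A I_A + V_B I_B = 35.357×1.97 + 15.804×4.16 = 69.654 + 65.743 = 135.40 W.
Ideal ⇒ P_in = P_out, so I_in = P_out/V_in = 135.40/120 = 1.13 A.

I_in ≈ 1.13 A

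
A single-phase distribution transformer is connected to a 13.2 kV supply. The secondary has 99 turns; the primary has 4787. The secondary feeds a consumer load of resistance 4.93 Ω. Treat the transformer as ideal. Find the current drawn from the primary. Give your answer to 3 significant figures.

I_p ≈ 1.15 A

V_s = V_p × N_s/N_p = 13200 × 99/4787 = 272.99 V.
I_s = V_s/R = 272.99/4.93 = 55.373 A.
For an ideal transformer I_p N_p = I_s N_s, so I_p = 55.373 × 99/4787 = 1.15 A.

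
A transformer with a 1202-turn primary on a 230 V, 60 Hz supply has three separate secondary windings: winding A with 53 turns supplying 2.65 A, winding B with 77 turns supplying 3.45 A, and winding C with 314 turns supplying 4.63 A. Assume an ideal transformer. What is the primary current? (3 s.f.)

V_A = 230 × 53/1202 = 10.141 V; V_B = 230 × 77/1202 = 14.734 V; V_C = 230 × 314/1202 = 60.083 V.
P_out = V_A I_A + V_B I_B + V_C I_C = 10.141×2.65 + 14.734×3.45 + 60.083×4.63 = 26.875 + 50.832 + 278.19 = 355.89 W.
Ideal ⇒ P_in = P_out, so I_p = P_out/V_p = 355.89/230 = 1.55 A.

I_p ≈ 1.55 A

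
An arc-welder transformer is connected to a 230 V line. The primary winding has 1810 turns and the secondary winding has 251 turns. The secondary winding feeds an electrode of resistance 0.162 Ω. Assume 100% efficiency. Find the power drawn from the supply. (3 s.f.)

P ≈ 6280 W

V_s = V_p × N_s/N_p = 230 × 251/1810 = 31.895 V.
I_s = V_s/R = 31.895/0.162 = 196.88 A.
I_p = I_s × N_s/N_p = 196.88 × 251/1810 = 27.303 A.
P = V_p I_p = 230 × 27.303 = 6280 W.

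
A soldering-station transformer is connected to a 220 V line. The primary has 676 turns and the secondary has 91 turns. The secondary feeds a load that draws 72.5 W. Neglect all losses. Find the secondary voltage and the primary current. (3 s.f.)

V_s = V_p × N_s/N_p = 220 × 91/676 = 29.615 V.
I_s = P/V_s = 72.5/29.615 = 2.4481 A.
I_p = I_s × N_s/N_p = 2.4481 × 91/676 = 0.330 A.

V_s ≈ 29.6 V, I_p ≈ 0.330 A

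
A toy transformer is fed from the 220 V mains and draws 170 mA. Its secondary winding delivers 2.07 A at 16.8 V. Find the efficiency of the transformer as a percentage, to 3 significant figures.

P_in = 220 × 0.170 = 37.4000 W.
P_out = 16.8 × 2.07 = 34.7760 W.
η = P_out/P_in = 34.7760/37.4000 = 0.930.

η ≈ 93.0%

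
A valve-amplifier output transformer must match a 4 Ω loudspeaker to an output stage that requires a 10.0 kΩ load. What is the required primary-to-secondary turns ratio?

N_p/N_s ≈ 50.0

Z_p/Z_s = (N_p/N_s)², so N_p/N_s = √(10000/4) = √2500 = 50.0.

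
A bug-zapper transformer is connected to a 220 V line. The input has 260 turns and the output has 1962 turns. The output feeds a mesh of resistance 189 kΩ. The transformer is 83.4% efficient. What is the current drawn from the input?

V_out = 220 × 1962/260 = 1660.2 V.
I_out = V_out/R = 1660.2/189000 = 0.0087839 A.
P_out = V_out I_out = 1660.2 × 0.0087839 = 14.583 W.
P_in = P_out/η = 14.583/0.834 = 17.485 W.
I_in = P_in/V_in = 17.485/220 = 0.0795 A.

I_in ≈ 0.0795 A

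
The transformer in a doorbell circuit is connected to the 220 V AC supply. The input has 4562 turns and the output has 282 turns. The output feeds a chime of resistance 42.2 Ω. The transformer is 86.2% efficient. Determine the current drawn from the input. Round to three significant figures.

V_out = 220 × 282/4562 = 13.599 V.
I_out = V_out/R = 13.599/42.2 = 0.32226 A.
P_out = V_out I_out = 13.599 × 0.32226 = 4.3825 W.
P_in = P_out/η = 4.3825/0.862 = 5.0841 W.
I_in = P_in/V_in = 5.0841/220 = 0.0231 A.

I_in ≈ 0.0231 A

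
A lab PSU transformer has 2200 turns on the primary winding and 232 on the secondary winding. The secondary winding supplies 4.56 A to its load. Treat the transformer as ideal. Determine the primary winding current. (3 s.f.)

I_p ≈ 0.481 A

For an ideal transformer I_p/I_s = N_s/N_p, so I_p = 4.56 × 232/2200 = 0.481 A.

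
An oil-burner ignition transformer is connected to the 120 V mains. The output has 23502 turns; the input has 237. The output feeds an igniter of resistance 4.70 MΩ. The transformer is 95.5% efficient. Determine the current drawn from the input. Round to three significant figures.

I_in ≈ 0.263 A

V_out = 120 × 23502/237 = 11900 V.
I_out = V_out/R = 11900/(4.70×10^6) = 0.0025319 A.
P_out = V_out I_out = 11900 × 0.0025319 = 30.129 W.
P_in = P_out/η = 30.129/0.955 = 31.548 W.
I_in = P_in/V_in = 31.548/120 = 0.263 A.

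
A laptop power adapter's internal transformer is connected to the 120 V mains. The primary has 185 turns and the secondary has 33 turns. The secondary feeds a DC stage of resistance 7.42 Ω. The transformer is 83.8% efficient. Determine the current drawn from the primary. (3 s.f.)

V_s = 120 × 33/185 = 21.405 V.
I_s = V_s/R = 21.405/7.42 = 2.8848 A.
P_out = V_s I_s = 21.405 × 2.8848 = 61.751 W.
P_in = P_out/η = 61.751/0.838 = 73.688 W.
I_p = P_in/V_p = 73.688/120 = 0.614 A.

I_p ≈ 0.614 A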